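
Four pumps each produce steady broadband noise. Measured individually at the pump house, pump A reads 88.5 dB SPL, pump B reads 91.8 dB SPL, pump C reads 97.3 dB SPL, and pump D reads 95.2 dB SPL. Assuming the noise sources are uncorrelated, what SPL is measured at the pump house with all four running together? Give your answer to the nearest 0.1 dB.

Add the sources as powers (linear), then convert back to dB:
L_total = 10·log₁₀(10^(88.5/10) + 10^(91.8/10) + 10^(97.3/10) + 10^(95.2/10)) = 10·log₁₀(10903000000) = 100.4 dB SPL.

100.4 dB SPL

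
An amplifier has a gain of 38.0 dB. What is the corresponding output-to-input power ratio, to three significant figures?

Power ratio = 10^(dB/10).
10^(38.0/10) = 10^(3.800) = 6310.

6310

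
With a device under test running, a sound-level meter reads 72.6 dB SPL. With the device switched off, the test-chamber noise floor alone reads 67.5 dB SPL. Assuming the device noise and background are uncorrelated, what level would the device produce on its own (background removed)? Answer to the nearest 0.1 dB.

71.0 dB SPL

Subtract intensities: L_src = 10·log₁₀(10^(L_total/10) − 10^(L_bg/10)).
L_src = 10·log₁₀(10^(72.6/10) − 10^(67.5/10)) = 10·log₁₀(12570000) = 71.0 dB SPL.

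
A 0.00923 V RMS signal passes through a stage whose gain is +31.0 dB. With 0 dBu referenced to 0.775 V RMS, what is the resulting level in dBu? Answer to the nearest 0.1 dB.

-7.5 dBu

Input level: 20·log₁₀(0.00923/0.775) = -38.48 dBu.
Output: -38.48 + 31.0 = -7.5 dBu.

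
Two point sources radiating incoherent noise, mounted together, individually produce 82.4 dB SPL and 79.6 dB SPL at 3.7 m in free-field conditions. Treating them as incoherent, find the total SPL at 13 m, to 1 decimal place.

73.3 dB SPL

Combined at 3.7 m: 10·log₁₀(10^(82.4/10)+10^(79.6/10)) = 84.23 dB SPL.
Then apply −20·log₁₀(13/3.7) = -10.91 dB → 73.3 dB SPL.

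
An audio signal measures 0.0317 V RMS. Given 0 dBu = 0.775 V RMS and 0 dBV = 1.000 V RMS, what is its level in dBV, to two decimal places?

dBV = 20·log₁₀(V / 1.000 V).
20·log₁₀(0.0317/1.000) = -29.98 dBV.

-29.98 dBV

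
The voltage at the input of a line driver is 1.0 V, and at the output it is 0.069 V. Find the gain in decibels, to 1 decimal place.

-23.2 dB

Voltage ratio → dB uses the 20·log₁₀ form:
20·log₁₀(0.069/1.0) = 20·log₁₀(0.06900) = -23.2 dB.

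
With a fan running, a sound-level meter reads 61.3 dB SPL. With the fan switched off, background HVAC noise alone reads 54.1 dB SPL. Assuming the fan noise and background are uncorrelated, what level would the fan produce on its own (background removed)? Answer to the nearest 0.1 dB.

Background correction is a power subtraction:
L_src = 10·log₁₀(10^(61.3/10) − 10^(54.1/10)) = 10·log₁₀(1092000) = 60.4 dB SPL.

60.4 dB SPL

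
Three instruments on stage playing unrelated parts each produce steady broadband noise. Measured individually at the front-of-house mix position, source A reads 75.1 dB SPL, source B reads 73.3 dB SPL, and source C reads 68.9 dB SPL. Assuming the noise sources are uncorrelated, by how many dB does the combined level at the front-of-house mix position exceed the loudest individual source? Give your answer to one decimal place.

Incoherent sources sum as intensities:
L_total = 10·log₁₀(10^(75.1/10) + 10^(73.3/10) + 10^(68.9/10)) = 77.89 dB SPL.
Excess over the loudest (75.1 dB): 77.89 − 75.1 = 2.8 dB.

2.8 dB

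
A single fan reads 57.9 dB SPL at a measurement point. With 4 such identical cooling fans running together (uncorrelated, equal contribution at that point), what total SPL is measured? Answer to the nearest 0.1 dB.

4 equal incoherent sources raise the level by 10·log₁₀(4) = 6.02 dB.
L_total = 57.9 + 6.02 = 63.9 dB SPL.

63.9 dB SPL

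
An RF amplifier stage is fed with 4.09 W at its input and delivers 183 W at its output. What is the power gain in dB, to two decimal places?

16.51 dB

Power is a power quantity, so gain = 10·log₁₀(P_out/P_in).
10·log₁₀(183/4.09) = 10·log₁₀(44.74) = 16.51 dB.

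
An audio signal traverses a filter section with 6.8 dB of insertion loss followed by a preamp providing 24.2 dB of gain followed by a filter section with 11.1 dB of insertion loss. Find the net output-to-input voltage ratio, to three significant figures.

2.07

Net gain = (−6.8) + 24.2 + (−11.1) = 6.3 dB.
Voltage ratio = 10^(6.3/20) = 2.07.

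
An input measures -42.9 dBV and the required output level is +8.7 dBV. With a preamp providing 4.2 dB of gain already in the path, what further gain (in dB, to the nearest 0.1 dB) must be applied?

The required make-up gain is the shortfall in the dB sum.
G = +8.7 − (-42.9) − 4.2 = 47.4 dB.

47.4 dB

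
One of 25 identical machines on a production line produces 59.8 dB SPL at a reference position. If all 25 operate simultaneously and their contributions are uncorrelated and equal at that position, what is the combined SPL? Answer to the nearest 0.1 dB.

25 equal incoherent sources raise the level by 10·log₁₀(25) = 13.98 dB.
L_total = 59.8 + 13.98 = 73.8 dB SPL.

73.8 dB SPL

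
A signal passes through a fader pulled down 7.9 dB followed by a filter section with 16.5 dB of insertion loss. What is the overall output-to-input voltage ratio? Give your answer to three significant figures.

0.0603

Net gain = (−7.9) + (−16.5) = -24.4 dB.
Voltage ratio = 10^(-24.4/20) = 0.0603.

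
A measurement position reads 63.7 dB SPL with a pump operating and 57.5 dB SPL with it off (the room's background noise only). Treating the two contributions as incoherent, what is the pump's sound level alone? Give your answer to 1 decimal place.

62.5 dB SPL

Remove the background by subtracting linear intensities:
L_src = 10·log₁₀(10^(63.7/10) − 10^(57.5/10)) = 10·log₁₀(1782000) = 62.5 dB SPL.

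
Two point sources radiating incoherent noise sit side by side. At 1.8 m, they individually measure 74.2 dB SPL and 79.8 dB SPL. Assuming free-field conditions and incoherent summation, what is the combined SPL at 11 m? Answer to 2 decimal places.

65.13 dB SPL

Combined at 1.8 m: 10·log₁₀(10^(74.2/10)+10^(79.8/10)) = 80.857 dB SPL.
Then apply −20·log₁₀(11/1.8) = -15.722 dB → 65.13 dB SPL.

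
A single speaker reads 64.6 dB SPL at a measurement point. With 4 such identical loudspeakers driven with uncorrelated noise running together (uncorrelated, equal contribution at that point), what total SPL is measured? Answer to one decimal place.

70.6 dB SPL

4 equal incoherent sources raise the level by 10·log₁₀(4) = 6.02 dB.
L_total = 64.6 + 6.02 = 70.6 dB SPL.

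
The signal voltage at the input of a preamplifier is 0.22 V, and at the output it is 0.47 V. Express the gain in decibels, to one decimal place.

For a voltage ratio, dB = 20·log₁₀(V₂/V₁).
20·log₁₀(0.47/0.22) = 20·log₁₀(2.136) = 6.6 dB.

6.6 dB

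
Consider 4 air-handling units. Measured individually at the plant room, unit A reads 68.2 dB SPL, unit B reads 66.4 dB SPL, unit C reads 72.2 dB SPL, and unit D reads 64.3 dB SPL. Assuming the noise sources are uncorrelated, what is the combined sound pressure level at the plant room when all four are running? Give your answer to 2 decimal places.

74.81 dB SPL

Add the sources as powers (linear), then convert back to dB:
L_total = 10·log₁₀(10^(68.2/10) + 10^(66.4/10) + 10^(72.2/10) + 10^(64.3/10)) = 10·log₁₀(30260000) = 74.81 dB SPL.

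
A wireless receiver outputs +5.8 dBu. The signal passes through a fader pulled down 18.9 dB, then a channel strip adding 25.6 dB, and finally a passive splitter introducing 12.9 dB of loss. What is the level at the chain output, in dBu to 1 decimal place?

-0.4 dBu

In dB, series stages simply add:
+5.8 − 18.9 + 25.6 − 12.9 = -0.4 dBu.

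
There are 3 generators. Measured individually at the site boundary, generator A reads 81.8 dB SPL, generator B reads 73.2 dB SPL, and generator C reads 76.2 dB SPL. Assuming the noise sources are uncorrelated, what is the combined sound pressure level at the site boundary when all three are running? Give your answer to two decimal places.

Add the sources as powers (linear), then convert back to dB:
L_total = 10·log₁₀(10^(81.8/10) + 10^(73.2/10) + 10^(76.2/10)) = 10·log₁₀(213900000) = 83.30 dB SPL.

83.30 dB SPL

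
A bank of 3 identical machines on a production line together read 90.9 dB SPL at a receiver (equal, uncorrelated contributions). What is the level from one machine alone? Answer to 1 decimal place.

3 equal incoherent sources add 10·log₁₀(3) = 4.77 dB over one source.
L_one = 90.9 − 4.77 = 86.1 dB SPL.

86.1 dB SPL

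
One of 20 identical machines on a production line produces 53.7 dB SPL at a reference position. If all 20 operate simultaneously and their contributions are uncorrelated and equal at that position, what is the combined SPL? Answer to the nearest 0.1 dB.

66.7 dB SPL

20 equal incoherent sources raise the level by 10·log₁₀(20) = 13.01 dB.
L_total = 53.7 + 13.01 = 66.7 dB SPL.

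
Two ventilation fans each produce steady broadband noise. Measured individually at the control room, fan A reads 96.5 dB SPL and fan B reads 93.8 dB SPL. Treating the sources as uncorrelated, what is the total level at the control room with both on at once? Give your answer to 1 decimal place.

Add the sources as powers (linear), then convert back to dB:
L_total = 10·log₁₀(10^(96.5/10) + 10^(93.8/10)) = 10·log₁₀(6866000000) = 98.4 dB SPL.

98.4 dB SPL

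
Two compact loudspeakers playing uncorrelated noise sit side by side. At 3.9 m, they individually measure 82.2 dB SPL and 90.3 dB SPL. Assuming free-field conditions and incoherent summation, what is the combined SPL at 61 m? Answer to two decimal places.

Combined at 3.9 m: 10·log₁₀(10^(82.2/10)+10^(90.3/10)) = 90.925 dB SPL.
Then apply −20·log₁₀(61/3.9) = -23.885 dB → 67.04 dB SPL.

67.04 dB SPL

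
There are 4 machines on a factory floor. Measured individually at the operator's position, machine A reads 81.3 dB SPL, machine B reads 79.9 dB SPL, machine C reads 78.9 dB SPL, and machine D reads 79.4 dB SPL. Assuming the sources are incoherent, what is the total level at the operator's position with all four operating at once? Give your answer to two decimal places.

85.99 dB SPL

Uncorrelated sources add in intensity (power), not in dB.
L_total = 10·log₁₀(10^(81.3/10) + 10^(79.9/10) + 10^(78.9/10) + 10^(79.4/10)) = 10·log₁₀(397300000) = 85.99 dB SPL.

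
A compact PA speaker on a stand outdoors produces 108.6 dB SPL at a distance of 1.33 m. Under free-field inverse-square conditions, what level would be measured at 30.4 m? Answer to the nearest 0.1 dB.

Free-field point source: level drops by 20·log₁₀ of the distance ratio.
ΔL = −20·log₁₀(30.4/1.33) = -27.18 dB, so L₂ = 108.6 + (-27.18) = 81.4 dB SPL.

81.4 dB SPL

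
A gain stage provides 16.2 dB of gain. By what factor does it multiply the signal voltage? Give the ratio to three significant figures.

6.46

Voltage ratio = 10^(dB/20).
10^(16.2/20) = 10^(0.8100) = 6.46.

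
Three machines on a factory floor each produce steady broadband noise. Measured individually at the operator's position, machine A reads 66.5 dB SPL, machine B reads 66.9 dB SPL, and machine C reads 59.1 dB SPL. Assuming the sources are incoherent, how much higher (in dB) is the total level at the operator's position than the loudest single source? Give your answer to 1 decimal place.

Add the sources as powers (linear), then convert back to dB:
L_total = 10·log₁₀(10^(66.5/10) + 10^(66.9/10) + 10^(59.1/10)) = 70.08 dB SPL.
Excess over the loudest (66.9 dB): 70.08 − 66.9 = 3.2 dB.

3.2 dB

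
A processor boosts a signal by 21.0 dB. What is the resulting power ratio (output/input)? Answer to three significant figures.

Power ratio = 10^(dB/10).
10^(21.0/10) = 10^(2.100) = 126.

126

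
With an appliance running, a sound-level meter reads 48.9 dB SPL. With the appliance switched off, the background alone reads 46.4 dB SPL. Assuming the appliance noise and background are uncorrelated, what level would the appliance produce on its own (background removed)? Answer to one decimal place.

Remove the background by subtracting linear intensities:
L_src = 10·log₁₀(10^(48.9/10) − 10^(46.4/10)) = 10·log₁₀(33970) = 45.3 dB SPL.

45.3 dB SPL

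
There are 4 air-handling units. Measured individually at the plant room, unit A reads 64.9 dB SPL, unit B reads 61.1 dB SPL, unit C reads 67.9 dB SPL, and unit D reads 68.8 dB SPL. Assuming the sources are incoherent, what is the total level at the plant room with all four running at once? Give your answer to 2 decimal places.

Uncorrelated sources add in intensity (power), not in dB.
L_total = 10·log₁₀(10^(64.9/10) + 10^(61.1/10) + 10^(67.9/10) + 10^(68.8/10)) = 10·log₁₀(18130000) = 72.58 dB SPL.

72.58 dB SPL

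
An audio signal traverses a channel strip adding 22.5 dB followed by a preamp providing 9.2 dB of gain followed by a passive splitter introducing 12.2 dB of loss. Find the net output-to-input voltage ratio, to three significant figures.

9.44

Net gain = 22.5 + 9.2 + (−12.2) = 19.5 dB.
Voltage ratio = 10^(19.5/20) = 9.44.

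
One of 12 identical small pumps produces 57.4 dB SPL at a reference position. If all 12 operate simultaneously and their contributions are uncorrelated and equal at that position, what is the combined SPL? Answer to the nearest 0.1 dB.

12 equal incoherent sources raise the level by 10·log₁₀(12) = 10.79 dB.
L_total = 57.4 + 10.79 = 68.2 dB SPL.

68.2 dB SPL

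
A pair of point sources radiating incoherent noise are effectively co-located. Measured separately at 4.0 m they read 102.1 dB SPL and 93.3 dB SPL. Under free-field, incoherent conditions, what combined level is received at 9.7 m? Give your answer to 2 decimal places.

94.94 dB SPL

Combined at 4.0 m: 10·log₁₀(10^(102.1/10)+10^(93.3/10)) = 102.638 dB SPL.
Then apply −20·log₁₀(9.7/4.0) = -7.694 dB → 94.94 dB SPL.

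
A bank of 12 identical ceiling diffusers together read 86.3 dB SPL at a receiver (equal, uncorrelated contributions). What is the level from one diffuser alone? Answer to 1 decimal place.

75.5 dB SPL

12 equal incoherent sources add 10·log₁₀(12) = 10.79 dB over one source.
L_one = 86.3 − 10.79 = 75.5 dB SPL.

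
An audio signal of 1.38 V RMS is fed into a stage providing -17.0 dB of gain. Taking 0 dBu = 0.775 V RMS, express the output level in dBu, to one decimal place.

Input level: 20·log₁₀(1.38/0.775) = 5.01 dBu.
Output: 5.01 − 17.0 = -12.0 dBu.

-12.0 dBu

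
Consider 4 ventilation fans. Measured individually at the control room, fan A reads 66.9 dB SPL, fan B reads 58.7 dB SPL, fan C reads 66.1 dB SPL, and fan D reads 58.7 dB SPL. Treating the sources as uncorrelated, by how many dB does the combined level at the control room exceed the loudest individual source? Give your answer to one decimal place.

Add the sources as powers (linear), then convert back to dB:
L_total = 10·log₁₀(10^(66.9/10) + 10^(58.7/10) + 10^(66.1/10) + 10^(58.7/10)) = 70.19 dB SPL.
Excess over the loudest (66.9 dB): 70.19 − 66.9 = 3.3 dB.

3.3 dB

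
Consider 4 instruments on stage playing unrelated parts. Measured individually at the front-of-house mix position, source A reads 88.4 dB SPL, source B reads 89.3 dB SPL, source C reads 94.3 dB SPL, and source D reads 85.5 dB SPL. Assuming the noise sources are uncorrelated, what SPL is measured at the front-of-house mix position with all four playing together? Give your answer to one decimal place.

96.6 dB SPL

Uncorrelated sources add in intensity (power), not in dB.
L_total = 10·log₁₀(10^(88.4/10) + 10^(89.3/10) + 10^(94.3/10) + 10^(85.5/10)) = 10·log₁₀(4589000000) = 96.6 dB SPL.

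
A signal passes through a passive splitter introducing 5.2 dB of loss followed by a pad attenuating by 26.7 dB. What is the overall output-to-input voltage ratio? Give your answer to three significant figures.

0.0254

Net gain = (−5.2) + (−26.7) = -31.9 dB.
Voltage ratio = 10^(-31.9/20) = 0.0254.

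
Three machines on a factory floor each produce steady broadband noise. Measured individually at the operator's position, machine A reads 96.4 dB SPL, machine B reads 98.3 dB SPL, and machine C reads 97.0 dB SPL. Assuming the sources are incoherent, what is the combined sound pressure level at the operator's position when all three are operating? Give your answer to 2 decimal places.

102.08 dB SPL

Incoherent sources sum as intensities:
L_total = 10·log₁₀(10^(96.4/10) + 10^(98.3/10) + 10^(97.0/10)) = 10·log₁₀(16138000000) = 102.08 dB SPL.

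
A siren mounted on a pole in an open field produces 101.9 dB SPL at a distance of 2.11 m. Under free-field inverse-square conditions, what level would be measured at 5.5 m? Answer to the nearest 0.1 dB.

Inverse-square spreading gives ΔL = −20·log₁₀(d₂/d₁).
ΔL = −20·log₁₀(5.5/2.11) = -8.32 dB, so L₂ = 101.9 + (-8.32) = 93.6 dB SPL.

93.6 dB SPL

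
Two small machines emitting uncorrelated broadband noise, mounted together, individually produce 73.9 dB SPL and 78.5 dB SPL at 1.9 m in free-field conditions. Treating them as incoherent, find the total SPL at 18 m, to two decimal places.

60.26 dB SPL

Combined at 1.9 m: 10·log₁₀(10^(73.9/10)+10^(78.5/10)) = 79.793 dB SPL.
Then apply −20·log₁₀(18/1.9) = -19.530 dB → 60.26 dB SPL.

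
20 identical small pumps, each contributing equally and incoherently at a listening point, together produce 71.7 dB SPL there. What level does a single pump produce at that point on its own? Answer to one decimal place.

58.7 dB SPL

20 equal incoherent sources add 10·log₁₀(20) = 13.01 dB over one source.
L_one = 71.7 − 13.01 = 58.7 dB SPL.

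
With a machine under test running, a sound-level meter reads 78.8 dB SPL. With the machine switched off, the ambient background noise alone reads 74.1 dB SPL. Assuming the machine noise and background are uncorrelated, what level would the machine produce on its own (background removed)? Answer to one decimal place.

Subtract intensities: L_src = 10·log₁₀(10^(L_total/10) − 10^(L_bg/10)).
L_src = 10·log₁₀(10^(78.8/10) − 10^(74.1/10)) = 10·log₁₀(50150000) = 77.0 dB SPL.

77.0 dB SPL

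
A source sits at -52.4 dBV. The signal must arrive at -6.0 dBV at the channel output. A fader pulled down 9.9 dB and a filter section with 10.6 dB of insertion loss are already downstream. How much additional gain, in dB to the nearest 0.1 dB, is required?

The required make-up gain is the shortfall in the dB sum.
G = -6.0 − (-52.4) + 9.9 + 10.6 = 66.9 dB.

66.9 dB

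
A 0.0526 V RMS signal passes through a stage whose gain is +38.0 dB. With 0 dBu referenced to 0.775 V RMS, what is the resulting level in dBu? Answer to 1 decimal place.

+14.6 dBu

Input level: 20·log₁₀(0.0526/0.775) = -23.37 dBu.
Output: -23.37 + 38.0 = +14.6 dBu.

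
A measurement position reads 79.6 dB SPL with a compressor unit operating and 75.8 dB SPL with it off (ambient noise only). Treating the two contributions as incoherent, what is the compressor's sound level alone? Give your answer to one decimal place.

77.3 dB SPL

Background correction is a power subtraction:
L_src = 10·log₁₀(10^(79.6/10) − 10^(75.8/10)) = 10·log₁₀(53180000) = 77.3 dB SPL.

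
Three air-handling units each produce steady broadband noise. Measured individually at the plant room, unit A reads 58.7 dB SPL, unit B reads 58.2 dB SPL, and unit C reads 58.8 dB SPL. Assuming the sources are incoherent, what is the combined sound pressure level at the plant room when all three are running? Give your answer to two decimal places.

Add the sources as powers (linear), then convert back to dB:
L_total = 10·log₁₀(10^(58.7/10) + 10^(58.2/10) + 10^(58.8/10)) = 10·log₁₀(2161000) = 63.35 dB SPL.

63.35 dB SPL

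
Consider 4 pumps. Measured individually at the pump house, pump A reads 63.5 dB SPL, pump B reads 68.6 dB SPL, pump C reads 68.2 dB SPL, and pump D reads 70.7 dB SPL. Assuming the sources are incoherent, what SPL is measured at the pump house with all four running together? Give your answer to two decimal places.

74.45 dB SPL

Add the sources as powers (linear), then convert back to dB:
L_total = 10·log₁₀(10^(63.5/10) + 10^(68.6/10) + 10^(68.2/10) + 10^(70.7/10)) = 10·log₁₀(27840000) = 74.45 dB SPL.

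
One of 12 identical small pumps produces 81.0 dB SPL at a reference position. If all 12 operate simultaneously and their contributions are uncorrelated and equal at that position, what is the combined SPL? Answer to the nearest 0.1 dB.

91.8 dB SPL

12 equal incoherent sources raise the level by 10·log₁₀(12) = 10.79 dB.
L_total = 81.0 + 10.79 = 91.8 dB SPL.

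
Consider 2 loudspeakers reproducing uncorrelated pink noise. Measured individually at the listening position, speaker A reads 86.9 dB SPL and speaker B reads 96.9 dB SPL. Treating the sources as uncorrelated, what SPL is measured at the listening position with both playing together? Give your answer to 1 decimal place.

Incoherent sources sum as intensities:
L_total = 10·log₁₀(10^(86.9/10) + 10^(96.9/10)) = 10·log₁₀(5388000000) = 97.3 dB SPL.

97.3 dB SPL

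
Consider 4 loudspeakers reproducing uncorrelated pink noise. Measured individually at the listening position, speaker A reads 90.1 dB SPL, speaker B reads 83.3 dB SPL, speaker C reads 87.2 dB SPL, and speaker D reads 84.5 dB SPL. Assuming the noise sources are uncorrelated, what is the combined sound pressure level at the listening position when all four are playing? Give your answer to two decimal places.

Uncorrelated sources add in intensity (power), not in dB.
L_total = 10·log₁₀(10^(90.1/10) + 10^(83.3/10) + 10^(87.2/10) + 10^(84.5/10)) = 10·log₁₀(2044000000) = 93.10 dB SPL.

93.10 dB SPL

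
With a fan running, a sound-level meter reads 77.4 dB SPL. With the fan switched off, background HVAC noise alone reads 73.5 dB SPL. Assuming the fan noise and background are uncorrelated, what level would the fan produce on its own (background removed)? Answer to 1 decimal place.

Remove the background by subtracting linear intensities:
L_src = 10·log₁₀(10^(77.4/10) − 10^(73.5/10)) = 10·log₁₀(32570000) = 75.1 dB SPL.

75.1 dB SPL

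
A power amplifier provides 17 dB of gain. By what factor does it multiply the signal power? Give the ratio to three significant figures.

Power ratio = 10^(dB/10).
10^(17/10) = 10^(1.700) = 50.1.

50.1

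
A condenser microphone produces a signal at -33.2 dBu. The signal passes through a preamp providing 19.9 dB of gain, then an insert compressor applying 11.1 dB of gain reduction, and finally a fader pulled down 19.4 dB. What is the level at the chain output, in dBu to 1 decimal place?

In dB, series stages simply add:
-33.2 + 19.9 − 11.1 − 19.4 = -43.8 dBu.

-43.8 dBu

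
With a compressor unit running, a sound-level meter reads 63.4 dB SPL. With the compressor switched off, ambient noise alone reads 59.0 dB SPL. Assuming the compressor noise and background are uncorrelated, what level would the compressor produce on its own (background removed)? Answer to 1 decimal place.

Remove the background by subtracting linear intensities:
L_src = 10·log₁₀(10^(63.4/10) − 10^(59.0/10)) = 10·log₁₀(1393000) = 61.4 dB SPL.

61.4 dB SPL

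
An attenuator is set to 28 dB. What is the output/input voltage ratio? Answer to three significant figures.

Voltage ratio = 10^(dB/20).
10^(-28/20) = 10^(-1.400) = 0.0398.

0.0398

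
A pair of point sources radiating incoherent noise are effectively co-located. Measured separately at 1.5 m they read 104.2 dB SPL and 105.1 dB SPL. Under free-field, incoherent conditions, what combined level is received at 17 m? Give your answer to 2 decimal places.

86.60 dB SPL

Combined at 1.5 m: 10·log₁₀(10^(104.2/10)+10^(105.1/10)) = 107.684 dB SPL.
Then apply −20·log₁₀(17/1.5) = -21.087 dB → 86.60 dB SPL.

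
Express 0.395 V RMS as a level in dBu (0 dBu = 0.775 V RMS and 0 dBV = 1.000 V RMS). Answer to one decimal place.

-5.9 dBu

dBu = 20·log₁₀(V / 0.775 V).
20·log₁₀(0.395/0.775) = -5.9 dBu.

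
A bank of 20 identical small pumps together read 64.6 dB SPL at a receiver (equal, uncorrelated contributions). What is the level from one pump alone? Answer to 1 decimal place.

51.6 dB SPL

20 equal incoherent sources add 10·log₁₀(20) = 13.01 dB over one source.
L_one = 64.6 − 13.01 = 51.6 dB SPL.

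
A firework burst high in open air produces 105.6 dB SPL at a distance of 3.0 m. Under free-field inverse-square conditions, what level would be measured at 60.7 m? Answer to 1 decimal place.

79.5 dB SPL

Free-field point source: level drops by 20·log₁₀ of the distance ratio.
ΔL = −20·log₁₀(60.7/3.0) = -26.12 dB, so L₂ = 105.6 + (-26.12) = 79.5 dB SPL.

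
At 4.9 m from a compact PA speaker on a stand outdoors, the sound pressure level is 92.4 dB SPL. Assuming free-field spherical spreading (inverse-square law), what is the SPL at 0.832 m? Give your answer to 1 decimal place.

107.8 dB SPL

Inverse-square spreading gives ΔL = −20·log₁₀(d₂/d₁).
ΔL = −20·log₁₀(0.832/4.9) = 15.40 dB, so L₂ = 92.4 + (15.40) = 107.8 dB SPL.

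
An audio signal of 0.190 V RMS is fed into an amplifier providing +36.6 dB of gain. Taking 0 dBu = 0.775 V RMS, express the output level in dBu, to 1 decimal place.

+24.4 dBu

Input level: 20·log₁₀(0.190/0.775) = -12.21 dBu.
Output: -12.21 + 36.6 = +24.4 dBu.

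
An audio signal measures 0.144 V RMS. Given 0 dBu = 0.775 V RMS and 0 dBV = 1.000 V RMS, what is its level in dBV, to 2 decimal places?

-16.83 dBV

dBV = 20·log₁₀(V / 1.000 V).
20·log₁₀(0.144/1.000) = -16.83 dBV.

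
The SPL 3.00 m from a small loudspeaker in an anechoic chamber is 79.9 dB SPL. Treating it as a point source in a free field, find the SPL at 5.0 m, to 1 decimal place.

75.5 dB SPL

For a point source in a free field, ΔL = −20·log₁₀(d₂/d₁).
ΔL = −20·log₁₀(5.0/3.00) = -4.44 dB, so L₂ = 79.9 + (-4.44) = 75.5 dB SPL.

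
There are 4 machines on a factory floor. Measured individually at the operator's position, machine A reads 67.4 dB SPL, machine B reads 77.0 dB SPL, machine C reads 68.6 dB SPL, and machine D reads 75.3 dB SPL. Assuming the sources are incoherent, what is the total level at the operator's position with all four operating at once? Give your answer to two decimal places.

Add the sources as powers (linear), then convert back to dB:
L_total = 10·log₁₀(10^(67.4/10) + 10^(77.0/10) + 10^(68.6/10) + 10^(75.3/10)) = 10·log₁₀(96740000) = 79.86 dB SPL.

79.86 dB SPL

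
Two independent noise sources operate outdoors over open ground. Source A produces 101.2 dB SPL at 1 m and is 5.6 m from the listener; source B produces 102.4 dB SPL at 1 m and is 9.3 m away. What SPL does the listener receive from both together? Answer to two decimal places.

87.93 dB SPL

At the listener: L_A = 101.2 − 20·log₁₀(5.6) = 86.236 dB; L_B = 102.4 − 20·log₁₀(9.3) = 83.030 dB.
Combined: 10·log₁₀(10^(86.236/10)+10^(83.030/10)) = 87.93 dB SPL.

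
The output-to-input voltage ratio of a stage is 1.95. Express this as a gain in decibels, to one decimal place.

Voltage ratio → dB uses the 20·log₁₀ form:
20·log₁₀(1.95) = 5.8 dB.

5.8 dB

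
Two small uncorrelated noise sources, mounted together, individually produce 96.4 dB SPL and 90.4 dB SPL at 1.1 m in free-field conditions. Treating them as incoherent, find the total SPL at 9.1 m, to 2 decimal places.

Combined at 1.1 m: 10·log₁₀(10^(96.4/10)+10^(90.4/10)) = 97.373 dB SPL.
Then apply −20·log₁₀(9.1/1.1) = -18.353 dB → 79.02 dB SPL.

79.02 dB SPL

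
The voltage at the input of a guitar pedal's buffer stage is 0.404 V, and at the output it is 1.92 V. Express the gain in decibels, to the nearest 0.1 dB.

Voltage is an amplitude quantity, so gain = 20·log₁₀(V_out/V_in).
20·log₁₀(1.92/0.404) = 20·log₁₀(4.752) = 13.5 dB.

13.5 dB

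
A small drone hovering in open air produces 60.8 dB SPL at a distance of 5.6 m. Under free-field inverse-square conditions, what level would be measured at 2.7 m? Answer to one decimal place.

Free-field point source: level drops by 20·log₁₀ of the distance ratio.
ΔL = −20·log₁₀(2.7/5.6) = 6.34 dB, so L₂ = 60.8 + (6.34) = 67.1 dB SPL.

67.1 dB SPL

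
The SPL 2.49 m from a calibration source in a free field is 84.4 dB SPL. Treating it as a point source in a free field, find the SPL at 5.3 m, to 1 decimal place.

77.8 dB SPL

Inverse-square spreading gives ΔL = −20·log₁₀(d₂/d₁).
ΔL = −20·log₁₀(5.3/2.49) = -6.56 dB, so L₂ = 84.4 + (-6.56) = 77.8 dB SPL.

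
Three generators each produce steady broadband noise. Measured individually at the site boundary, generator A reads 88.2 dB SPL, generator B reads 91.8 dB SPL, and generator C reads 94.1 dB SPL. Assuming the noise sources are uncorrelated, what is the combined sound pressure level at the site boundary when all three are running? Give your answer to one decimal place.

Incoherent sources sum as intensities:
L_total = 10·log₁₀(10^(88.2/10) + 10^(91.8/10) + 10^(94.1/10)) = 10·log₁₀(4745000000) = 96.8 dB SPL.

96.8 dB SPL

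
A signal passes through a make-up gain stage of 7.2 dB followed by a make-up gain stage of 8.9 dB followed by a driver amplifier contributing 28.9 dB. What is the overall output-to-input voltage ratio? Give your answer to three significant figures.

Net gain = 7.2 + 8.9 + 28.9 = 45.0 dB.
Voltage ratio = 10^(45.0/20) = 178.

178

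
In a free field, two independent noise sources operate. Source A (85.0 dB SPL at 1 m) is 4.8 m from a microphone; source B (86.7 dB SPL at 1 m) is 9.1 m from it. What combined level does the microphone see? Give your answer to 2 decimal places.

72.87 dB SPL

At the listener: L_A = 85.0 − 20·log₁₀(4.8) = 71.375 dB; L_B = 86.7 − 20·log₁₀(9.1) = 67.519 dB.
Combined: 10·log₁₀(10^(71.375/10)+10^(67.519/10)) = 72.87 dB SPL.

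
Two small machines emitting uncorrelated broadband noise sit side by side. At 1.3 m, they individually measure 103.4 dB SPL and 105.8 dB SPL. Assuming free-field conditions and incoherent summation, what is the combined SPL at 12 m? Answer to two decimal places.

88.47 dB SPL

Combined at 1.3 m: 10·log₁₀(10^(103.4/10)+10^(105.8/10)) = 107.774 dB SPL.
Then apply −20·log₁₀(12/1.3) = -19.305 dB → 88.47 dB SPL.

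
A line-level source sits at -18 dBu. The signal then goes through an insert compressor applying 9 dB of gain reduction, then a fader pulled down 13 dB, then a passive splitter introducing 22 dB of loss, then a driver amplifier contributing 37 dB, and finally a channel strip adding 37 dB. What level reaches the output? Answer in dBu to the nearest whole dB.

+12 dBu

Cascaded gains and losses add directly in dB.
-18 − 9 − 13 − 22 + 37 + 37 = +12 dBu.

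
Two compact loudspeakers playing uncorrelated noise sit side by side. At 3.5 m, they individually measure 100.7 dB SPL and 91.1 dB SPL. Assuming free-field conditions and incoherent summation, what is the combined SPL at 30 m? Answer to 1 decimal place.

Combined at 3.5 m: 10·log₁₀(10^(100.7/10)+10^(91.1/10)) = 101.15 dB SPL.
Then apply −20·log₁₀(30/3.5) = -18.66 dB → 82.5 dB SPL.

82.5 dB SPL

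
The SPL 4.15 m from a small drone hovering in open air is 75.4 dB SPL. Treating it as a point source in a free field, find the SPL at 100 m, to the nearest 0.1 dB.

47.8 dB SPL

Inverse-square spreading gives ΔL = −20·log₁₀(d₂/d₁).
ΔL = −20·log₁₀(100/4.15) = -27.64 dB, so L₂ = 75.4 + (-27.64) = 47.8 dB SPL.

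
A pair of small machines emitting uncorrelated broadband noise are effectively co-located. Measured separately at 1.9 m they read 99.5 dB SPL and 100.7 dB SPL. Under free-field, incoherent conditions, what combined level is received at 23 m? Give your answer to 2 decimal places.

Combined at 1.9 m: 10·log₁₀(10^(99.5/10)+10^(100.7/10)) = 103.152 dB SPL.
Then apply −20·log₁₀(23/1.9) = -21.659 dB → 81.49 dB SPL.

81.49 dB SPL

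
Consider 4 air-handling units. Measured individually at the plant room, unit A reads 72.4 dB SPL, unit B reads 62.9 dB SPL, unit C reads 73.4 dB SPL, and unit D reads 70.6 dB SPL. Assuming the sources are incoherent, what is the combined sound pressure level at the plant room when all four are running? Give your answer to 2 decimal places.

77.22 dB SPL

Uncorrelated sources add in intensity (power), not in dB.
L_total = 10·log₁₀(10^(72.4/10) + 10^(62.9/10) + 10^(73.4/10) + 10^(70.6/10)) = 10·log₁₀(52690000) = 77.22 dB SPL.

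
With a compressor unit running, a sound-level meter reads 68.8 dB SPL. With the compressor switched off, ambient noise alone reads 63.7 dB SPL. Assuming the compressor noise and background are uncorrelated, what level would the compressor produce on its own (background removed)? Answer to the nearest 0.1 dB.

Background correction is a power subtraction:
L_src = 10·log₁₀(10^(68.8/10) − 10^(63.7/10)) = 10·log₁₀(5242000) = 67.2 dB SPL.

67.2 dB SPL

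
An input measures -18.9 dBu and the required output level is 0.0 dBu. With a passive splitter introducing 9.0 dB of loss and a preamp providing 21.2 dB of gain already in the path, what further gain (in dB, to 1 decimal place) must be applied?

6.7 dB

The required make-up gain is the shortfall in the dB sum.
G = 0.0 − (-18.9) + 9.0 − 21.2 = 6.7 dB.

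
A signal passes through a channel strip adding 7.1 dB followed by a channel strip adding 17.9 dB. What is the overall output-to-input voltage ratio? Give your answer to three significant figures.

Net gain = 7.1 + 17.9 = 25.0 dB.
Voltage ratio = 10^(25.0/20) = 17.8.

17.8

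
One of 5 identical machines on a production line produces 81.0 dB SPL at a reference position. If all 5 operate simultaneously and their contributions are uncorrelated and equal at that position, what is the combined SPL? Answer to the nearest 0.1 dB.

88.0 dB SPL

5 equal incoherent sources raise the level by 10·log₁₀(5) = 6.99 dB.
L_total = 81.0 + 6.99 = 88.0 dB SPL.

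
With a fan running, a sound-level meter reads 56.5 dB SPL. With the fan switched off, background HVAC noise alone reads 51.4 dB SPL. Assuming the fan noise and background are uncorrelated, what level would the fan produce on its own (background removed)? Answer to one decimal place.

Remove the background by subtracting linear intensities:
L_src = 10·log₁₀(10^(56.5/10) − 10^(51.4/10)) = 10·log₁₀(308600) = 54.9 dB SPL.

54.9 dB SPL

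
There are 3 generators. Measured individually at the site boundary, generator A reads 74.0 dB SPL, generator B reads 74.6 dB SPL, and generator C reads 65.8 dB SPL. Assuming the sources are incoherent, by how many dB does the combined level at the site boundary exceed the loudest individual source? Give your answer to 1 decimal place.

Incoherent sources sum as intensities:
L_total = 10·log₁₀(10^(74.0/10) + 10^(74.6/10) + 10^(65.8/10)) = 77.62 dB SPL.
Excess over the loudest (74.6 dB): 77.62 − 74.6 = 3.0 dB.

3.0 dB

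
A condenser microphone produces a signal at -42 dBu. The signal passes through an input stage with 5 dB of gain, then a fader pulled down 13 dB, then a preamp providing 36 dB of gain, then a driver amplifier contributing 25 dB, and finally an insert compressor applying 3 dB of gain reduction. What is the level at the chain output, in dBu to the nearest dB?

+8 dBu

In dB, series stages simply add:
-42 + 5 − 13 + 36 + 25 − 3 = +8 dBu.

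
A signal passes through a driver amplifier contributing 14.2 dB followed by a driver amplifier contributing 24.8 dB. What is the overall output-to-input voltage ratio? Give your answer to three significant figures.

Net gain = 14.2 + 24.8 = 39.0 dB.
Voltage ratio = 10^(39.0/20) = 89.1.

89.1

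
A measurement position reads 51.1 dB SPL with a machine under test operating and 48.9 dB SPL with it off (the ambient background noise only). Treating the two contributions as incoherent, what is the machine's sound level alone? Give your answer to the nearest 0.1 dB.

Remove the background by subtracting linear intensities:
L_src = 10·log₁₀(10^(51.1/10) − 10^(48.9/10)) = 10·log₁₀(51200) = 47.1 dB SPL.

47.1 dB SPL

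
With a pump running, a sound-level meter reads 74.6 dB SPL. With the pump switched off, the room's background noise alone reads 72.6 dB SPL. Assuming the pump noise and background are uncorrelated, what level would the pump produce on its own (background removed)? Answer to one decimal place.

Remove the background by subtracting linear intensities:
L_src = 10·log₁₀(10^(74.6/10) − 10^(72.6/10)) = 10·log₁₀(10640000) = 70.3 dB SPL.

70.3 dB SPL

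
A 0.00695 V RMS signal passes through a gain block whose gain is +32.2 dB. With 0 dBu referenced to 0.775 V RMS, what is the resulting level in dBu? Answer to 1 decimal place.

-8.7 dBu

Input level: 20·log₁₀(0.00695/0.775) = -40.95 dBu.
Output: -40.95 + 32.2 = -8.7 dBu.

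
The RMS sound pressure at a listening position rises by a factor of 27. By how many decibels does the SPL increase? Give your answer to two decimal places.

SPL change from a pressure ratio uses the 20·log₁₀ form:
20·log₁₀(27) = 28.63 dB.

28.63 dB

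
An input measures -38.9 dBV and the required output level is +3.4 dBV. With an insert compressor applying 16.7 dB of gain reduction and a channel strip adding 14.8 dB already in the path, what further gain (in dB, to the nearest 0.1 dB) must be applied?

44.2 dB

The required make-up gain is the shortfall in the dB sum.
G = +3.4 − (-38.9) + 16.7 − 14.8 = 44.2 dB.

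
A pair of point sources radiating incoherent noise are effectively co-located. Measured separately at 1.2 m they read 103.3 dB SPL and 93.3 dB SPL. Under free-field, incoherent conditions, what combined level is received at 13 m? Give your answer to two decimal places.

83.02 dB SPL

Combined at 1.2 m: 10·log₁₀(10^(103.3/10)+10^(93.3/10)) = 103.714 dB SPL.
Then apply −20·log₁₀(13/1.2) = -20.695 dB → 83.02 dB SPL.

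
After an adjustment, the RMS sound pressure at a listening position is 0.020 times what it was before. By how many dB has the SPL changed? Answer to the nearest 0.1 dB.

-34.0 dB

Sound pressure is an amplitude quantity: ΔL = 20·log₁₀(p₂/p₁).
20·log₁₀(0.020) = -34.0 dB.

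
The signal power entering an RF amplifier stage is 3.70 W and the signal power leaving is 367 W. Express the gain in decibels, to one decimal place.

Power ratio → dB uses the 10·log₁₀ form:
10·log₁₀(367/3.70) = 10·log₁₀(99.19) = 20.0 dB.

20.0 dB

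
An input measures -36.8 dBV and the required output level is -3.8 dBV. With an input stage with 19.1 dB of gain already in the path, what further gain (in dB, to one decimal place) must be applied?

13.9 dB

The required make-up gain is the shortfall in the dB sum.
G = -3.8 − (-36.8) − 19.1 = 13.9 dB.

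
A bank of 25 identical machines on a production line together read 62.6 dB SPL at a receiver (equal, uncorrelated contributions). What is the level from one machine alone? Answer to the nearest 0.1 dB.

48.6 dB SPL

25 equal incoherent sources add 10·log₁₀(25) = 13.98 dB over one source.
L_one = 62.6 − 13.98 = 48.6 dB SPL.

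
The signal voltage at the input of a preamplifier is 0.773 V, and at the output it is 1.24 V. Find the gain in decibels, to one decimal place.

Voltage ratio → dB uses the 20·log₁₀ form:
20·log₁₀(1.24/0.773) = 20·log₁₀(1.604) = 4.1 dB.

4.1 dB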